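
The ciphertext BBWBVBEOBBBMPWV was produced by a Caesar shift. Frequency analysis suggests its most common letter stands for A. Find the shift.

1

The most frequent ciphertext letter is B (appears 7 times).
B is position 1; A is position 0.
Shift = 1.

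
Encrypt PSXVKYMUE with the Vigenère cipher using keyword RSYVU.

Repeat the key across the message: RSYVURSYV
P(15)+R(17): 32≡6 → G
S(18)+S(18): 36≡10 → K
X(23)+Y(24): 47≡21 → V
V(21)+V(21): 42≡16 → Q
K(10)+U(20): 30≡4 → E
Y(24)+R(17): 41≡15 → P
M(12)+S(18): 30≡4 → E
U(20)+Y(24): 44≡18 → S
E(4)+V(21): 25 → Z

GKVQEPESZ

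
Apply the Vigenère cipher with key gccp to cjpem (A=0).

Repeat the key across the message: gccpg
c(2)+g(6): 8 → i
j(9)+c(2): 11 → l
p(15)+c(2): 17 → r
e(4)+p(15): 19 → t
m(12)+g(6): 18 → s

ilrts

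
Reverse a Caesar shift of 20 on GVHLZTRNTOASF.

G(6): 6−20=-14≡12 → M
V(21): 21−20=1 → B
H(7): 7−20=-13≡13 → N
L(11): 11−20=-9≡17 → R
Z(25): 25−20=5 → F
T(19): 19−20=-1≡25 → Z
R(17): 17−20=-3≡23 → X
N(13): 13−20=-7≡19 → T
T(19): 19−20=-1≡25 → Z
O(14): 14−20=-6≡20 → U
A(0): 0−20=-20≡6 → G
S(18): 18−20=-2≡24 → Y
F(5): 5−20=-15≡11 → L

MBNRFZXTZUGYL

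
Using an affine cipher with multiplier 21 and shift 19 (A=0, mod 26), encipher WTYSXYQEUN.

W(22): 21·22+19=481≡13 → N
T(19): 21·19+19=418≡2 → C
Y(24): 21·24+19=523≡3 → D
S(18): 21·18+19=397≡7 → H
X(23): 21·23+19=502≡8 → I
Y(24): 21·24+19=523≡3 → D
Q(16): 21·16+19=355≡17 → R
E(4): 21·4+19=103≡25 → Z
U(20): 21·20+19=439≡23 → X
N(13): 21·13+19=292≡6 → G

NCDHIDRZXG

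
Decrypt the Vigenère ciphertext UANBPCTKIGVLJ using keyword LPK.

JLDQASIVYVGBY

Repeat the key across the ciphertext: LPKLPKLPKLPKL
U(20)−L(11): 9 → J
A(0)−P(15): -15≡11 → L
N(13)−K(10): 3 → D
B(1)−L(11): -10≡16 → Q
P(15)−P(15): 0 → A
C(2)−K(10): -8≡18 → S
T(19)−L(11): 8 → I
K(10)−P(15): -5≡21 → V
I(8)−K(10): -2≡24 → Y
G(6)−L(11): -5≡21 → V
V(21)−P(15): 6 → G
L(11)−K(10): 1 → B
J(9)−L(11): -2≡24 → Y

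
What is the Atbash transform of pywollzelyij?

kbdlooavobrq

p(15) → k(10)
y(24) → b(1)
w(22) → d(3)
o(14) → l(11)
l(11) → o(14)
l(11) → o(14)
z(25) → a(0)
e(4) → v(21)
l(11) → o(14)
y(24) → b(1)
i(8) → r(17)
j(9) → q(16)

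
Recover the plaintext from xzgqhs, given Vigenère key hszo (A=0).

Repeat the key across the ciphertext: hszohs
x(23)−h(7): 16 → q
z(25)−s(18): 7 → h
g(6)−z(25): -19≡7 → h
q(16)−o(14): 2 → c
h(7)−h(7): 0 → a
s(18)−s(18): 0 → a

qhhcaa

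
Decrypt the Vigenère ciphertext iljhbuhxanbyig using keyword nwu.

vppufaubgafevk

Repeat the key across the ciphertext: nwunwunwunwunw
i(8)−n(13): -5≡21 → v
l(11)−w(22): -11≡15 → p
j(9)−u(20): -11≡15 → p
h(7)−n(13): -6≡20 → u
b(1)−w(22): -21≡5 → f
u(20)−u(20): 0 → a
h(7)−n(13): -6≡20 → u
x(23)−w(22): 1 → b
a(0)−u(20): -20≡6 → g
n(13)−n(13): 0 → a
b(1)−w(22): -21≡5 → f
y(24)−u(20): 4 → e
i(8)−n(13): -5≡21 → v
g(6)−w(22): -16≡10 → k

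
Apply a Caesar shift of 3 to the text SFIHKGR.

S(18): 18+3=21 → V
F(5): 5+3=8 → I
I(8): 8+3=11 → L
H(7): 7+3=10 → K
K(10): 10+3=13 → N
G(6): 6+3=9 → J
R(17): 17+3=20 → U

VILKNJU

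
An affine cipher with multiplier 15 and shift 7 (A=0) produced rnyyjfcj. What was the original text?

The inverse of 15 mod 26 is 7, since 15·7=105≡1. Apply D(y)=7·(y−7) mod 26:
r(17): 7·(17−7)=70≡18 → s
n(13): 7·(13−7)=42≡16 → q
y(24): 7·(24−7)=119≡15 → p
y(24): 7·(24−7)=119≡15 → p
j(9): 7·(9−7)=14 → o
f(5): 7·(5−7)=-14≡12 → m
c(2): 7·(2−7)=-35≡17 → r
j(9): 7·(9−7)=14 → o

sqppomro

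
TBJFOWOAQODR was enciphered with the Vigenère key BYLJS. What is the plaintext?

Repeat the key across the ciphertext: BYLJSBYLJSBY
T(19)−B(1): 18 → S
B(1)−Y(24): -23≡3 → D
J(9)−L(11): -2≡24 → Y
F(5)−J(9): -4≡22 → W
O(14)−S(18): -4≡22 → W
W(22)−B(1): 21 → V
O(14)−Y(24): -10≡16 → Q
A(0)−L(11): -11≡15 → P
Q(16)−J(9): 7 → H
O(14)−S(18): -4≡22 → W
D(3)−B(1): 2 → C
R(17)−Y(24): -7≡19 → T

SDYWWVQPHWCT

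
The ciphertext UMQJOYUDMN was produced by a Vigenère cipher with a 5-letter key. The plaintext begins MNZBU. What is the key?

IZRIU

Subtract each crib letter from the matching ciphertext letter (mod 26):
U(20)−M(12)=8 → I
M(12)−N(13)=-1≡25 → Z
Q(16)−Z(25)=-9≡17 → R
J(9)−B(1)=8 → I
O(14)−U(20)=-6≡20 → U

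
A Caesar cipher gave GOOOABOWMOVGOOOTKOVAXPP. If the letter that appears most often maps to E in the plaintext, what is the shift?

10

The most frequent ciphertext letter is O (appears 9 times).
O is position 14; E is position 4.
Shift = 10.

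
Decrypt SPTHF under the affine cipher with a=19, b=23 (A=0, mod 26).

The inverse of 19 mod 26 is 11, since 19·11=209≡1. Apply D(y)=11·(y−23) mod 26:
S(18): 11·(18−23)=-55≡23 → X
P(15): 11·(15−23)=-88≡16 → Q
T(19): 11·(19−23)=-44≡8 → I
H(7): 11·(7−23)=-176≡6 → G
F(5): 11·(5−23)=-198≡10 → K

XQIGK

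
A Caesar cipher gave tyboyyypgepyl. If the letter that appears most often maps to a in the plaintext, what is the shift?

24

The most frequent ciphertext letter is y (appears 5 times).
y is position 24; a is position 0.
Shift = 24.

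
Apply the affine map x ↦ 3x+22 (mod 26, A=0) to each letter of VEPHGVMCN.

V(21): 3·21+22=85≡7 → H
E(4): 3·4+22=34≡8 → I
P(15): 3·15+22=67≡15 → P
H(7): 3·7+22=43≡17 → R
G(6): 3·6+22=40≡14 → O
V(21): 3·21+22=85≡7 → H
M(12): 3·12+22=58≡6 → G
C(2): 3·2+22=28≡2 → C
N(13): 3·13+22=61≡9 → J

HIPROHGCJ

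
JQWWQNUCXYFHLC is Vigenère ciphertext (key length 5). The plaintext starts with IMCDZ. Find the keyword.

Subtract each crib letter from the matching ciphertext letter (mod 26):
J(9)−I(8)=1 → B
Q(16)−M(12)=4 → E
W(22)−C(2)=20 → U
W(22)−D(3)=19 → T
Q(16)−Z(25)=-9≡17 → R

BEUTR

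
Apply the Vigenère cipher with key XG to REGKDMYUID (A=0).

OKDQASVAFJ

Repeat the key across the message: XGXGXGXGXG
R(17)+X(23): 40≡14 → O
E(4)+G(6): 10 → K
G(6)+X(23): 29≡3 → D
K(10)+G(6): 16 → Q
D(3)+X(23): 26≡0 → A
M(12)+G(6): 18 → S
Y(24)+X(23): 47≡21 → V
U(20)+G(6): 26≡0 → A
I(8)+X(23): 31≡5 → F
D(3)+G(6): 9 → J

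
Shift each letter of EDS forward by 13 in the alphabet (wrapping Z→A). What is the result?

E(4): 4+13=17 → R
D(3): 3+13=16 → Q
S(18): 18+13=31≡5 → F

RQF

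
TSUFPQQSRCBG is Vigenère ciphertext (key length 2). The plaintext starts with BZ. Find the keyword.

ST

Subtract each crib letter from the matching ciphertext letter (mod 26):
T(19)−B(1)=18 → S
S(18)−Z(25)=-7≡19 → T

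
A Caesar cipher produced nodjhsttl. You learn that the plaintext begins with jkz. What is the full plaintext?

From the crib: n(13)−j(9)=4, so the shift is 4.
Subtract 4 from each ciphertext letter:
n(13): 13−4=9 → j
o(14): 14−4=10 → k
d(3): 3−4=-1≡25 → z
j(9): 9−4=5 → f
h(7): 7−4=3 → d
s(18): 18−4=14 → o
t(19): 19−4=15 → p
t(19): 19−4=15 → p
l(11): 11−4=7 → h

jkzfdopph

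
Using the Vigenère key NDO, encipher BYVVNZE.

Repeat the key across the message: NDONDON
B(1)+N(13): 14 → O
Y(24)+D(3): 27≡1 → B
V(21)+O(14): 35≡9 → J
V(21)+N(13): 34≡8 → I
N(13)+D(3): 16 → Q
Z(25)+O(14): 39≡13 → N
E(4)+N(13): 17 → R

OBJIQNR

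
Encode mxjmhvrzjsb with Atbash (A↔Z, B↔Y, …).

m(12) → n(13)
x(23) → c(2)
j(9) → q(16)
m(12) → n(13)
h(7) → s(18)
v(21) → e(4)
r(17) → i(8)
z(25) → a(0)
j(9) → q(16)
s(18) → h(7)
b(1) → y(24)

ncqnseiaqhy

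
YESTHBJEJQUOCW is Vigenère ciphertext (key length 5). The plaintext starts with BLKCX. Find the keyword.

Subtract each crib letter from the matching ciphertext letter (mod 26):
Y(24)−B(1)=23 → X
E(4)−L(11)=-7≡19 → T
S(18)−K(10)=8 → I
T(19)−C(2)=17 → R
H(7)−X(23)=-16≡10 → K

XTIRK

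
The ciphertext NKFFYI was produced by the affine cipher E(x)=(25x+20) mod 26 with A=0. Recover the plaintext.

The inverse of 25 mod 26 is 25, since 25·25=625≡1. Apply D(y)=25·(y−20) mod 26:
N(13): 25·(13−20)=-175≡7 → H
K(10): 25·(10−20)=-250≡10 → K
F(5): 25·(5−20)=-375≡15 → P
F(5): 25·(5−20)=-375≡15 → P
Y(24): 25·(24−20)=100≡22 → W
I(8): 25·(8−20)=-300≡12 → M

HKPPWM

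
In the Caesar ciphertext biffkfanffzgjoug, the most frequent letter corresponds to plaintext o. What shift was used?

17

The most frequent ciphertext letter is f (appears 5 times).
f is position 5; o is position 14.
Shift = -9≡17.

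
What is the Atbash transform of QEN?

Q(16) → J(9)
E(4) → V(21)
N(13) → M(12)

JVM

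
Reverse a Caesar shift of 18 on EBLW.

E(4): 4−18=-14≡12 → M
B(1): 1−18=-17≡9 → J
L(11): 11−18=-7≡19 → T
W(22): 22−18=4 → E

MJTE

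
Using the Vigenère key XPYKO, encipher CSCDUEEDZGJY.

Repeat the key across the message: XPYKOXPYKOXP
C(2)+X(23): 25 → Z
S(18)+P(15): 33≡7 → H
C(2)+Y(24): 26≡0 → A
D(3)+K(10): 13 → N
U(20)+O(14): 34≡8 → I
E(4)+X(23): 27≡1 → B
E(4)+P(15): 19 → T
D(3)+Y(24): 27≡1 → B
Z(25)+K(10): 35≡9 → J
G(6)+O(14): 20 → U
J(9)+X(23): 32≡6 → G
Y(24)+P(15): 39≡13 → N

ZHANIBTBJUGN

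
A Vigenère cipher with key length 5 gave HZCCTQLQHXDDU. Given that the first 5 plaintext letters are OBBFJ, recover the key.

Subtract each crib letter from the matching ciphertext letter (mod 26):
H(7)−O(14)=-7≡19 → T
Z(25)−B(1)=24 → Y
C(2)−B(1)=1 → B
C(2)−F(5)=-3≡23 → X
T(19)−J(9)=10 → K

TYBXK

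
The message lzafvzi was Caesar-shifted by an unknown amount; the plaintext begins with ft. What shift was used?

From the crib: l(11)−f(5)=6, so the shift is 6.

6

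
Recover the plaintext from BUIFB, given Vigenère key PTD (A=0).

Repeat the key across the ciphertext: PTDPT
B(1)−P(15): -14≡12 → M
U(20)−T(19): 1 → B
I(8)−D(3): 5 → F
F(5)−P(15): -10≡16 → Q
B(1)−T(19): -18≡8 → I

MBFQI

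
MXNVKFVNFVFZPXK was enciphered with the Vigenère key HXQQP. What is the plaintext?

Repeat the key across the ciphertext: HXQQPHXQQPHXQQP
M(12)−H(7): 5 → F
X(23)−X(23): 0 → A
N(13)−Q(16): -3≡23 → X
V(21)−Q(16): 5 → F
K(10)−P(15): -5≡21 → V
F(5)−H(7): -2≡24 → Y
V(21)−X(23): -2≡24 → Y
N(13)−Q(16): -3≡23 → X
F(5)−Q(16): -11≡15 → P
V(21)−P(15): 6 → G
F(5)−H(7): -2≡24 → Y
Z(25)−X(23): 2 → C
P(15)−Q(16): -1≡25 → Z
X(23)−Q(16): 7 → H
K(10)−P(15): -5≡21 → V

FAXFVYYXPGYCZHV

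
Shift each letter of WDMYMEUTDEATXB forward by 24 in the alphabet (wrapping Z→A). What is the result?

W(22): 22+24=46≡20 → U
D(3): 3+24=27≡1 → B
M(12): 12+24=36≡10 → K
Y(24): 24+24=48≡22 → W
M(12): 12+24=36≡10 → K
E(4): 4+24=28≡2 → C
U(20): 20+24=44≡18 → S
T(19): 19+24=43≡17 → R
D(3): 3+24=27≡1 → B
E(4): 4+24=28≡2 → C
A(0): 0+24=24 → Y
T(19): 19+24=43≡17 → R
X(23): 23+24=47≡21 → V
B(1): 1+24=25 → Z

UBKWKCSRBCYRVZ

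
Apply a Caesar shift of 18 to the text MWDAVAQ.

M(12): 12+18=30≡4 → E
W(22): 22+18=40≡14 → O
D(3): 3+18=21 → V
A(0): 0+18=18 → S
V(21): 21+18=39≡13 → N
A(0): 0+18=18 → S
Q(16): 16+18=34≡8 → I

EOVSNSI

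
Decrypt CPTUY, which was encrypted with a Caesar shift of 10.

SFJKO

C(2): 2−10=-8≡18 → S
P(15): 15−10=5 → F
T(19): 19−10=9 → J
U(20): 20−10=10 → K
Y(24): 24−10=14 → O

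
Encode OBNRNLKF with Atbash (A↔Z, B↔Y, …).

O(14) → L(11)
B(1) → Y(24)
N(13) → M(12)
R(17) → I(8)
N(13) → M(12)
L(11) → O(14)
K(10) → P(15)
F(5) → U(20)

LYMIMOPU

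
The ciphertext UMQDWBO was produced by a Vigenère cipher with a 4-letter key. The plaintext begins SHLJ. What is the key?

Subtract each crib letter from the matching ciphertext letter (mod 26):
U(20)−S(18)=2 → C
M(12)−H(7)=5 → F
Q(16)−L(11)=5 → F
D(3)−J(9)=-6≡20 → U

CFFU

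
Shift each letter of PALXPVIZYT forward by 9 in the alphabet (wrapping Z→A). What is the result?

YJUGYERIHC

P(15): 15+9=24 → Y
A(0): 0+9=9 → J
L(11): 11+9=20 → U
X(23): 23+9=32≡6 → G
P(15): 15+9=24 → Y
V(21): 21+9=30≡4 → E
I(8): 8+9=17 → R
Z(25): 25+9=34≡8 → I
Y(24): 24+9=33≡7 → H
T(19): 19+9=28≡2 → C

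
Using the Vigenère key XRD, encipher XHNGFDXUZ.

Repeat the key across the message: XRDXRDXRD
X(23)+X(23): 46≡20 → U
H(7)+R(17): 24 → Y
N(13)+D(3): 16 → Q
G(6)+X(23): 29≡3 → D
F(5)+R(17): 22 → W
D(3)+D(3): 6 → G
X(23)+X(23): 46≡20 → U
U(20)+R(17): 37≡11 → L
Z(25)+D(3): 28≡2 → C

UYQDWGULC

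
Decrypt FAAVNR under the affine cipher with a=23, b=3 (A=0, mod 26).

The inverse of 23 mod 26 is 17, since 23·17=391≡1. Apply D(y)=17·(y−3) mod 26:
F(5): 17·(5−3)=34≡8 → I
A(0): 17·(0−3)=-51≡1 → B
A(0): 17·(0−3)=-51≡1 → B
V(21): 17·(21−3)=306≡20 → U
N(13): 17·(13−3)=170≡14 → O
R(17): 17·(17−3)=238≡4 → E

IBBUOE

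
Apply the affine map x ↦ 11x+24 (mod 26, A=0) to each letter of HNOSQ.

XLWOS

H(7): 11·7+24=101≡23 → X
N(13): 11·13+24=167≡11 → L
O(14): 11·14+24=178≡22 → W
S(18): 11·18+24=222≡14 → O
Q(16): 11·16+24=200≡18 → S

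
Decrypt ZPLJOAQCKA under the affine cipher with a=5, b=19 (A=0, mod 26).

WUOYZRPHTR

The inverse of 5 mod 26 is 21, since 5·21=105≡1. Apply D(y)=21·(y−19) mod 26:
Z(25): 21·(25−19)=126≡22 → W
P(15): 21·(15−19)=-84≡20 → U
L(11): 21·(11−19)=-168≡14 → O
J(9): 21·(9−19)=-210≡24 → Y
O(14): 21·(14−19)=-105≡25 → Z
A(0): 21·(0−19)=-399≡17 → R
Q(16): 21·(16−19)=-63≡15 → P
C(2): 21·(2−19)=-357≡7 → H
K(10): 21·(10−19)=-189≡19 → T
A(0): 21·(0−19)=-399≡17 → R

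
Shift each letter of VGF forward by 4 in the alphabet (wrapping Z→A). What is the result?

ZKJ

V(21): 21+4=25 → Z
G(6): 6+4=10 → K
F(5): 5+4=9 → J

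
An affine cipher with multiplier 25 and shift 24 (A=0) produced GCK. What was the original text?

SWO

The inverse of 25 mod 26 is 25, since 25·25=625≡1. Apply D(y)=25·(y−24) mod 26:
G(6): 25·(6−24)=-450≡18 → S
C(2): 25·(2−24)=-550≡22 → W
K(10): 25·(10−24)=-350≡14 → O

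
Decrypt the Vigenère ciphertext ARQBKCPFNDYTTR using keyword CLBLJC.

YGPQBANUMSPRRG

Repeat the key across the ciphertext: CLBLJCCLBLJCCL
A(0)−C(2): -2≡24 → Y
R(17)−L(11): 6 → G
Q(16)−B(1): 15 → P
B(1)−L(11): -10≡16 → Q
K(10)−J(9): 1 → B
C(2)−C(2): 0 → A
P(15)−C(2): 13 → N
F(5)−L(11): -6≡20 → U
N(13)−B(1): 12 → M
D(3)−L(11): -8≡18 → S
Y(24)−J(9): 15 → P
T(19)−C(2): 17 → R
T(19)−C(2): 17 → R
R(17)−L(11): 6 → G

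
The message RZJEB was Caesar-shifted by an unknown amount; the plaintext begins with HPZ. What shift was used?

From the crib: R(17)−H(7)=10, so the shift is 10.

10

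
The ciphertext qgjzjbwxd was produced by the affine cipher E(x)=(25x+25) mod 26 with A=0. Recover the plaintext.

The inverse of 25 mod 26 is 25, since 25·25=625≡1. Apply D(y)=25·(y−25) mod 26:
q(16): 25·(16−25)=-225≡9 → j
g(6): 25·(6−25)=-475≡19 → t
j(9): 25·(9−25)=-400≡16 → q
z(25): 25·(25−25)=0 → a
j(9): 25·(9−25)=-400≡16 → q
b(1): 25·(1−25)=-600≡24 → y
w(22): 25·(22−25)=-75≡3 → d
x(23): 25·(23−25)=-50≡2 → c
d(3): 25·(3−25)=-550≡22 → w

jtqaqydcw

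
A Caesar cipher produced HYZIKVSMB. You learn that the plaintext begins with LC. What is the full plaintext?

LCDMOZWQF

From the crib: H(7)−L(11)=-4≡22, so the shift is 22.
Subtract 22 from each ciphertext letter:
H(7): 7−22=-15≡11 → L
Y(24): 24−22=2 → C
Z(25): 25−22=3 → D
I(8): 8−22=-14≡12 → M
K(10): 10−22=-12≡14 → O
V(21): 21−22=-1≡25 → Z
S(18): 18−22=-4≡22 → W
M(12): 12−22=-10≡16 → Q
B(1): 1−22=-21≡5 → F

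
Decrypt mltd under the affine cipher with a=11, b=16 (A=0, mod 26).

The inverse of 11 mod 26 is 19, since 11·19=209≡1. Apply D(y)=19·(y−16) mod 26:
m(12): 19·(12−16)=-76≡2 → c
l(11): 19·(11−16)=-95≡9 → j
t(19): 19·(19−16)=57≡5 → f
d(3): 19·(3−16)=-247≡13 → n

cjfn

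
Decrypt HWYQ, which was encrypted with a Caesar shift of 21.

H(7): 7−21=-14≡12 → M
W(22): 22−21=1 → B
Y(24): 24−21=3 → D
Q(16): 16−21=-5≡21 → V

MBDV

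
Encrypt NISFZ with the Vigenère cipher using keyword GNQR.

Repeat the key across the message: GNQRG
N(13)+G(6): 19 → T
I(8)+N(13): 21 → V
S(18)+Q(16): 34≡8 → I
F(5)+R(17): 22 → W
Z(25)+G(6): 31≡5 → F

TVIWF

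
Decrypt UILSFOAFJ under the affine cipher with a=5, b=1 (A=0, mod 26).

The inverse of 5 mod 26 is 21, since 5·21=105≡1. Apply D(y)=21·(y−1) mod 26:
U(20): 21·(20−1)=399≡9 → J
I(8): 21·(8−1)=147≡17 → R
L(11): 21·(11−1)=210≡2 → C
S(18): 21·(18−1)=357≡19 → T
F(5): 21·(5−1)=84≡6 → G
O(14): 21·(14−1)=273≡13 → N
A(0): 21·(0−1)=-21≡5 → F
F(5): 21·(5−1)=84≡6 → G
J(9): 21·(9−1)=168≡12 → M

JRCTGNFGM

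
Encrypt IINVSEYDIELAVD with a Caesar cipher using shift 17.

I(8): 8+17=25 → Z
I(8): 8+17=25 → Z
N(13): 13+17=30≡4 → E
V(21): 21+17=38≡12 → M
S(18): 18+17=35≡9 → J
E(4): 4+17=21 → V
Y(24): 24+17=41≡15 → P
D(3): 3+17=20 → U
I(8): 8+17=25 → Z
E(4): 4+17=21 → V
L(11): 11+17=28≡2 → C
A(0): 0+17=17 → R
V(21): 21+17=38≡12 → M
D(3): 3+17=20 → U

ZZEMJVPUZVCRMU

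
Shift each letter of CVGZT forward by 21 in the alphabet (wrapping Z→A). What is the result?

C(2): 2+21=23 → X
V(21): 21+21=42≡16 → Q
G(6): 6+21=27≡1 → B
Z(25): 25+21=46≡20 → U
T(19): 19+21=40≡14 → O

XQBUO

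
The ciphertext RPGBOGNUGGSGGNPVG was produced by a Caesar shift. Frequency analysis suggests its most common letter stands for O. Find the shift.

The most frequent ciphertext letter is G (appears 7 times).
G is position 6; O is position 14.
Shift = -8≡18.

18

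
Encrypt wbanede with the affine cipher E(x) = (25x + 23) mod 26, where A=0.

bwxktut

w(22): 25·22+23=573≡1 → b
b(1): 25·1+23=48≡22 → w
a(0): 25·0+23=23 → x
n(13): 25·13+23=348≡10 → k
e(4): 25·4+23=123≡19 → t
d(3): 25·3+23=98≡20 → u
e(4): 25·4+23=123≡19 → t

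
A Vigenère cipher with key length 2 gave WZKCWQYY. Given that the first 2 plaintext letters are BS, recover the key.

Subtract each crib letter from the matching ciphertext letter (mod 26):
W(22)−B(1)=21 → V
Z(25)−S(18)=7 → H

VH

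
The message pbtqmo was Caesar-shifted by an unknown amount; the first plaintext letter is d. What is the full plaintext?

dpheac

From the crib: p(15)−d(3)=12, so the shift is 12.
Subtract 12 from each ciphertext letter:
p(15): 15−12=3 → d
b(1): 1−12=-11≡15 → p
t(19): 19−12=7 → h
q(16): 16−12=4 → e
m(12): 12−12=0 → a
o(14): 14−12=2 → c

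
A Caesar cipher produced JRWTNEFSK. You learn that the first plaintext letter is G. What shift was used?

From the crib: J(9)−G(6)=3, so the shift is 3.

3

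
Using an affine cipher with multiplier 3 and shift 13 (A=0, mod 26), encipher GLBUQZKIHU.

FUQVJKRLIV

G(6): 3·6+13=31≡5 → F
L(11): 3·11+13=46≡20 → U
B(1): 3·1+13=16 → Q
U(20): 3·20+13=73≡21 → V
Q(16): 3·16+13=61≡9 → J
Z(25): 3·25+13=88≡10 → K
K(10): 3·10+13=43≡17 → R
I(8): 3·8+13=37≡11 → L
H(7): 3·7+13=34≡8 → I
U(20): 3·20+13=73≡21 → V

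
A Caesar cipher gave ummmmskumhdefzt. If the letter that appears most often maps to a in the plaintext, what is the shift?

12

The most frequent ciphertext letter is m (appears 5 times).
m is position 12; a is position 0.
Shift = 12.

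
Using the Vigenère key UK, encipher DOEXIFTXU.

Repeat the key across the message: UKUKUKUKU
D(3)+U(20): 23 → X
O(14)+K(10): 24 → Y
E(4)+U(20): 24 → Y
X(23)+K(10): 33≡7 → H
I(8)+U(20): 28≡2 → C
F(5)+K(10): 15 → P
T(19)+U(20): 39≡13 → N
X(23)+K(10): 33≡7 → H
U(20)+U(20): 40≡14 → O

XYYHCPNHO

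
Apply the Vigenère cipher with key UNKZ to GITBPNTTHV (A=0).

AVDAJADSBI

Repeat the key across the message: UNKZUNKZUN
G(6)+U(20): 26≡0 → A
I(8)+N(13): 21 → V
T(19)+K(10): 29≡3 → D
B(1)+Z(25): 26≡0 → A
P(15)+U(20): 35≡9 → J
N(13)+N(13): 26≡0 → A
T(19)+K(10): 29≡3 → D
T(19)+Z(25): 44≡18 → S
H(7)+U(20): 27≡1 → B
V(21)+N(13): 34≡8 → I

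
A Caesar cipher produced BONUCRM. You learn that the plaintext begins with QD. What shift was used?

11

From the crib: B(1)−Q(16)=-15≡11, so the shift is 11.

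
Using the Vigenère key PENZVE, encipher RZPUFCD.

GDCTAGS

Repeat the key across the message: PENZVEP
R(17)+P(15): 32≡6 → G
Z(25)+E(4): 29≡3 → D
P(15)+N(13): 28≡2 → C
U(20)+Z(25): 45≡19 → T
F(5)+V(21): 26≡0 → A
C(2)+E(4): 6 → G
D(3)+P(15): 18 → S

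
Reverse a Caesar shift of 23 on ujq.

xmt

u(20): 20−23=-3≡23 → x
j(9): 9−23=-14≡12 → m
q(16): 16−23=-7≡19 → t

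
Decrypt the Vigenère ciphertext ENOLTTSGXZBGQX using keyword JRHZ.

Repeat the key across the ciphertext: JRHZJRHZJRHZJR
E(4)−J(9): -5≡21 → V
N(13)−R(17): -4≡22 → W
O(14)−H(7): 7 → H
L(11)−Z(25): -14≡12 → M
T(19)−J(9): 10 → K
T(19)−R(17): 2 → C
S(18)−H(7): 11 → L
G(6)−Z(25): -19≡7 → H
X(23)−J(9): 14 → O
Z(25)−R(17): 8 → I
B(1)−H(7): -6≡20 → U
G(6)−Z(25): -19≡7 → H
Q(16)−J(9): 7 → H
X(23)−R(17): 6 → G

VWHMKCLHOIUHHG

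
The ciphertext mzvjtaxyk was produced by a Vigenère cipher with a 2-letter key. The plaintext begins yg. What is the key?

ot

Subtract each crib letter from the matching ciphertext letter (mod 26):
m(12)−y(24)=-12≡14 → o
z(25)−g(6)=19 → t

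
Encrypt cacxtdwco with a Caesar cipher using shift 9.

c(2): 2+9=11 → l
a(0): 0+9=9 → j
c(2): 2+9=11 → l
x(23): 23+9=32≡6 → g
t(19): 19+9=28≡2 → c
d(3): 3+9=12 → m
w(22): 22+9=31≡5 → f
c(2): 2+9=11 → l
o(14): 14+9=23 → x

ljlgcmflx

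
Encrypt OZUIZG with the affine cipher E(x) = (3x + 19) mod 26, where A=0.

O(14): 3·14+19=61≡9 → J
Z(25): 3·25+19=94≡16 → Q
U(20): 3·20+19=79≡1 → B
I(8): 3·8+19=43≡17 → R
Z(25): 3·25+19=94≡16 → Q
G(6): 3·6+19=37≡11 → L

JQBRQL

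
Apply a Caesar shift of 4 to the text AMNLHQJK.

EQRPLUNO

A(0): 0+4=4 → E
M(12): 12+4=16 → Q
N(13): 13+4=17 → R
L(11): 11+4=15 → P
H(7): 7+4=11 → L
Q(16): 16+4=20 → U
J(9): 9+4=13 → N
K(10): 10+4=14 → O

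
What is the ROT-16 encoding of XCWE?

X(23): 23+16=39≡13 → N
C(2): 2+16=18 → S
W(22): 22+16=38≡12 → M
E(4): 4+16=20 → U

NSMU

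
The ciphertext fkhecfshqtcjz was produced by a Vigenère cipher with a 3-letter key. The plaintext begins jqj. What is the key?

wuy

Subtract each crib letter from the matching ciphertext letter (mod 26):
f(5)−j(9)=-4≡22 → w
k(10)−q(16)=-6≡20 → u
h(7)−j(9)=-2≡24 → y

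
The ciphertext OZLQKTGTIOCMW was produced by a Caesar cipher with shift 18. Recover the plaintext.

WHTYSBOBQWKUE

O(14): 14−18=-4≡22 → W
Z(25): 25−18=7 → H
L(11): 11−18=-7≡19 → T
Q(16): 16−18=-2≡24 → Y
K(10): 10−18=-8≡18 → S
T(19): 19−18=1 → B
G(6): 6−18=-12≡14 → O
T(19): 19−18=1 → B
I(8): 8−18=-10≡16 → Q
O(14): 14−18=-4≡22 → W
C(2): 2−18=-16≡10 → K
M(12): 12−18=-6≡20 → U
W(22): 22−18=4 → E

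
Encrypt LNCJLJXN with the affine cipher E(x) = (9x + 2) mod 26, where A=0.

L(11): 9·11+2=101≡23 → X
N(13): 9·13+2=119≡15 → P
C(2): 9·2+2=20 → U
J(9): 9·9+2=83≡5 → F
L(11): 9·11+2=101≡23 → X
J(9): 9·9+2=83≡5 → F
X(23): 9·23+2=209≡1 → B
N(13): 9·13+2=119≡15 → P

XPUFXFBP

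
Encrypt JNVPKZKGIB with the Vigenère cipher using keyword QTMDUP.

Repeat the key across the message: QTMDUPQTMD
J(9)+Q(16): 25 → Z
N(13)+T(19): 32≡6 → G
V(21)+M(12): 33≡7 → H
P(15)+D(3): 18 → S
K(10)+U(20): 30≡4 → E
Z(25)+P(15): 40≡14 → O
K(10)+Q(16): 26≡0 → A
G(6)+T(19): 25 → Z
I(8)+M(12): 20 → U
B(1)+D(3): 4 → E

ZGHSEOAZUE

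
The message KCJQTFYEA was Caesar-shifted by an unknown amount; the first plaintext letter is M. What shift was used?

24

From the crib: K(10)−M(12)=-2≡24, so the shift is 24.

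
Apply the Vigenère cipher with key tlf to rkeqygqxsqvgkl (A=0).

kvjjjljixjgldw

Repeat the key across the message: tlftlftlftlftl
r(17)+t(19): 36≡10 → k
k(10)+l(11): 21 → v
e(4)+f(5): 9 → j
q(16)+t(19): 35≡9 → j
y(24)+l(11): 35≡9 → j
g(6)+f(5): 11 → l
q(16)+t(19): 35≡9 → j
x(23)+l(11): 34≡8 → i
s(18)+f(5): 23 → x
q(16)+t(19): 35≡9 → j
v(21)+l(11): 32≡6 → g
g(6)+f(5): 11 → l
k(10)+t(19): 29≡3 → d
l(11)+l(11): 22 → w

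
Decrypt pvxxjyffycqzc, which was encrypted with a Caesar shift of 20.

vbddpelleiwfi

p(15): 15−20=-5≡21 → v
v(21): 21−20=1 → b
x(23): 23−20=3 → d
x(23): 23−20=3 → d
j(9): 9−20=-11≡15 → p
y(24): 24−20=4 → e
f(5): 5−20=-15≡11 → l
f(5): 5−20=-15≡11 → l
y(24): 24−20=4 → e
c(2): 2−20=-18≡8 → i
q(16): 16−20=-4≡22 → w
z(25): 25−20=5 → f
c(2): 2−20=-18≡8 → i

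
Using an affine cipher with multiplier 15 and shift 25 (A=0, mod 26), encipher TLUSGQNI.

T(19): 15·19+25=310≡24 → Y
L(11): 15·11+25=190≡8 → I
U(20): 15·20+25=325≡13 → N
S(18): 15·18+25=295≡9 → J
G(6): 15·6+25=115≡11 → L
Q(16): 15·16+25=265≡5 → F
N(13): 15·13+25=220≡12 → M
I(8): 15·8+25=145≡15 → P

YINJLFMP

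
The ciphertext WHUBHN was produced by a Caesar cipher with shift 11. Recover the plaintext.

W(22): 22−11=11 → L
H(7): 7−11=-4≡22 → W
U(20): 20−11=9 → J
B(1): 1−11=-10≡16 → Q
H(7): 7−11=-4≡22 → W
N(13): 13−11=2 → C

LWJQWC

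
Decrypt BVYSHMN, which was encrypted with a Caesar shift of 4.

B(1): 1−4=-3≡23 → X
V(21): 21−4=17 → R
Y(24): 24−4=20 → U
S(18): 18−4=14 → O
H(7): 7−4=3 → D
M(12): 12−4=8 → I
N(13): 13−4=9 → J

XRUODIJ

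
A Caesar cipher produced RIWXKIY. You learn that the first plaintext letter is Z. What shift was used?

From the crib: R(17)−Z(25)=-8≡18, so the shift is 18.

18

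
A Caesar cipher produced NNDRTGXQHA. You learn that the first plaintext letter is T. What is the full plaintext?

From the crib: N(13)−T(19)=-6≡20, so the shift is 20.
Subtract 20 from each ciphertext letter:
N(13): 13−20=-7≡19 → T
N(13): 13−20=-7≡19 → T
D(3): 3−20=-17≡9 → J
R(17): 17−20=-3≡23 → X
T(19): 19−20=-1≡25 → Z
G(6): 6−20=-14≡12 → M
X(23): 23−20=3 → D
Q(16): 16−20=-4≡22 → W
H(7): 7−20=-13≡13 → N
A(0): 0−20=-20≡6 → G

TTJXZMDWNG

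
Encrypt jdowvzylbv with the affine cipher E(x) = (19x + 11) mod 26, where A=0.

aqrnuszmeu

j(9): 19·9+11=182≡0 → a
d(3): 19·3+11=68≡16 → q
o(14): 19·14+11=277≡17 → r
w(22): 19·22+11=429≡13 → n
v(21): 19·21+11=410≡20 → u
z(25): 19·25+11=486≡18 → s
y(24): 19·24+11=467≡25 → z
l(11): 19·11+11=220≡12 → m
b(1): 19·1+11=30≡4 → e
v(21): 19·21+11=410≡20 → u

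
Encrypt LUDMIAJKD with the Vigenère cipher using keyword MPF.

XJIYXFVZI

Repeat the key across the message: MPFMPFMPF
L(11)+M(12): 23 → X
U(20)+P(15): 35≡9 → J
D(3)+F(5): 8 → I
M(12)+M(12): 24 → Y
I(8)+P(15): 23 → X
A(0)+F(5): 5 → F
J(9)+M(12): 21 → V
K(10)+P(15): 25 → Z
D(3)+F(5): 8 → I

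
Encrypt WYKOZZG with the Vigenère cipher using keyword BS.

XQLGARH

Repeat the key across the message: BSBSBSB
W(22)+B(1): 23 → X
Y(24)+S(18): 42≡16 → Q
K(10)+B(1): 11 → L
O(14)+S(18): 32≡6 → G
Z(25)+B(1): 26≡0 → A
Z(25)+S(18): 43≡17 → R
G(6)+B(1): 7 → H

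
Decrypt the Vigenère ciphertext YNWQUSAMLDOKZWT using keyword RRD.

HWTZDPJVIMXHIFQ

Repeat the key across the ciphertext: RRDRRDRRDRRDRRD
Y(24)−R(17): 7 → H
N(13)−R(17): -4≡22 → W
W(22)−D(3): 19 → T
Q(16)−R(17): -1≡25 → Z
U(20)−R(17): 3 → D
S(18)−D(3): 15 → P
A(0)−R(17): -17≡9 → J
M(12)−R(17): -5≡21 → V
L(11)−D(3): 8 → I
D(3)−R(17): -14≡12 → M
O(14)−R(17): -3≡23 → X
K(10)−D(3): 7 → H
Z(25)−R(17): 8 → I
W(22)−R(17): 5 → F
T(19)−D(3): 16 → Q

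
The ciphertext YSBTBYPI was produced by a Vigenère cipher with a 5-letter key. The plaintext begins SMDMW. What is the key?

Subtract each crib letter from the matching ciphertext letter (mod 26):
Y(24)−S(18)=6 → G
S(18)−M(12)=6 → G
B(1)−D(3)=-2≡24 → Y
T(19)−M(12)=7 → H
B(1)−W(22)=-21≡5 → F

GGYHF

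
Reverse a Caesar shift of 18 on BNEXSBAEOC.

B(1): 1−18=-17≡9 → J
N(13): 13−18=-5≡21 → V
E(4): 4−18=-14≡12 → M
X(23): 23−18=5 → F
S(18): 18−18=0 → A
B(1): 1−18=-17≡9 → J
A(0): 0−18=-18≡8 → I
E(4): 4−18=-14≡12 → M
O(14): 14−18=-4≡22 → W
C(2): 2−18=-16≡10 → K

JVMFAJIMWK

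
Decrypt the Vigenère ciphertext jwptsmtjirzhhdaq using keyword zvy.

Repeat the key across the ciphertext: zvyzvyzvyzvyzvyz
j(9)−z(25): -16≡10 → k
w(22)−v(21): 1 → b
p(15)−y(24): -9≡17 → r
t(19)−z(25): -6≡20 → u
s(18)−v(21): -3≡23 → x
m(12)−y(24): -12≡14 → o
t(19)−z(25): -6≡20 → u
j(9)−v(21): -12≡14 → o
i(8)−y(24): -16≡10 → k
r(17)−z(25): -8≡18 → s
z(25)−v(21): 4 → e
h(7)−y(24): -17≡9 → j
h(7)−z(25): -18≡8 → i
d(3)−v(21): -18≡8 → i
a(0)−y(24): -24≡2 → c
q(16)−z(25): -9≡17 → r

kbruxouoksejiicr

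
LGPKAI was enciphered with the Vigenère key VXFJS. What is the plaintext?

QJKBIN

Repeat the key across the ciphertext: VXFJSV
L(11)−V(21): -10≡16 → Q
G(6)−X(23): -17≡9 → J
P(15)−F(5): 10 → K
K(10)−J(9): 1 → B
A(0)−S(18): -18≡8 → I
I(8)−V(21): -13≡13 → N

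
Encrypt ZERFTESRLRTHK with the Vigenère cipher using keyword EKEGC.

DOVLVICVRTXRO

Repeat the key across the message: EKEGCEKEGCEKE
Z(25)+E(4): 29≡3 → D
E(4)+K(10): 14 → O
R(17)+E(4): 21 → V
F(5)+G(6): 11 → L
T(19)+C(2): 21 → V
E(4)+E(4): 8 → I
S(18)+K(10): 28≡2 → C
R(17)+E(4): 21 → V
L(11)+G(6): 17 → R
R(17)+C(2): 19 → T
T(19)+E(4): 23 → X
H(7)+K(10): 17 → R
K(10)+E(4): 14 → O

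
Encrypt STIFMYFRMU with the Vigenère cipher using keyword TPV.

LIDYBTYGHN

Repeat the key across the message: TPVTPVTPVT
S(18)+T(19): 37≡11 → L
T(19)+P(15): 34≡8 → I
I(8)+V(21): 29≡3 → D
F(5)+T(19): 24 → Y
M(12)+P(15): 27≡1 → B
Y(24)+V(21): 45≡19 → T
F(5)+T(19): 24 → Y
R(17)+P(15): 32≡6 → G
M(12)+V(21): 33≡7 → H
U(20)+T(19): 39≡13 → N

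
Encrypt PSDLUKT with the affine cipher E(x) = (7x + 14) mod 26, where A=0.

P(15): 7·15+14=119≡15 → P
S(18): 7·18+14=140≡10 → K
D(3): 7·3+14=35≡9 → J
L(11): 7·11+14=91≡13 → N
U(20): 7·20+14=154≡24 → Y
K(10): 7·10+14=84≡6 → G
T(19): 7·19+14=147≡17 → R

PKJNYGR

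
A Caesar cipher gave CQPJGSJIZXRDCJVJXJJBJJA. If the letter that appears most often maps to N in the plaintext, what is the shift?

The most frequent ciphertext letter is J (appears 8 times).
J is position 9; N is position 13.
Shift = -4≡22.

22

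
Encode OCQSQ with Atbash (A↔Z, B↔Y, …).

LXJHJ

O(14) → L(11)
C(2) → X(23)
Q(16) → J(9)
S(18) → H(7)
Q(16) → J(9)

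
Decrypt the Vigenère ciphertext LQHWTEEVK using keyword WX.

PTLZXHIYO

Repeat the key across the ciphertext: WXWXWXWXW
L(11)−W(22): -11≡15 → P
Q(16)−X(23): -7≡19 → T
H(7)−W(22): -15≡11 → L
W(22)−X(23): -1≡25 → Z
T(19)−W(22): -3≡23 → X
E(4)−X(23): -19≡7 → H
E(4)−W(22): -18≡8 → I
V(21)−X(23): -2≡24 → Y
K(10)−W(22): -12≡14 → O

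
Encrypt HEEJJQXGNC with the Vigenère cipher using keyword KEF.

RIJTNVHKSM

Repeat the key across the message: KEFKEFKEFK
H(7)+K(10): 17 → R
E(4)+E(4): 8 → I
E(4)+F(5): 9 → J
J(9)+K(10): 19 → T
J(9)+E(4): 13 → N
Q(16)+F(5): 21 → V
X(23)+K(10): 33≡7 → H
G(6)+E(4): 10 → K
N(13)+F(5): 18 → S
C(2)+K(10): 12 → M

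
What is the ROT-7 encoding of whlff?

w(22): 22+7=29≡3 → d
h(7): 7+7=14 → o
l(11): 11+7=18 → s
f(5): 5+7=12 → m
f(5): 5+7=12 → m

dosmm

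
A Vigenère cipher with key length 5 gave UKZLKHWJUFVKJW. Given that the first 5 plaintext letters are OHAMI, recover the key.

Subtract each crib letter from the matching ciphertext letter (mod 26):
U(20)−O(14)=6 → G
K(10)−H(7)=3 → D
Z(25)−A(0)=25 → Z
L(11)−M(12)=-1≡25 → Z
K(10)−I(8)=2 → C

GDZZC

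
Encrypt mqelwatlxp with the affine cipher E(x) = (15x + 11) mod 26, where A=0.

jrtudlkusc

m(12): 15·12+11=191≡9 → j
q(16): 15·16+11=251≡17 → r
e(4): 15·4+11=71≡19 → t
l(11): 15·11+11=176≡20 → u
w(22): 15·22+11=341≡3 → d
a(0): 15·0+11=11 → l
t(19): 15·19+11=296≡10 → k
l(11): 15·11+11=176≡20 → u
x(23): 15·23+11=356≡18 → s
p(15): 15·15+11=236≡2 → c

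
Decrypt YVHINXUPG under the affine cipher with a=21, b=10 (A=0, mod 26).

SDLQPNYZG

The inverse of 21 mod 26 is 5, since 21·5=105≡1. Apply D(y)=5·(y−10) mod 26:
Y(24): 5·(24−10)=70≡18 → S
V(21): 5·(21−10)=55≡3 → D
H(7): 5·(7−10)=-15≡11 → L
I(8): 5·(8−10)=-10≡16 → Q
N(13): 5·(13−10)=15 → P
X(23): 5·(23−10)=65≡13 → N
U(20): 5·(20−10)=50≡24 → Y
P(15): 5·(15−10)=25 → Z
G(6): 5·(6−10)=-20≡6 → G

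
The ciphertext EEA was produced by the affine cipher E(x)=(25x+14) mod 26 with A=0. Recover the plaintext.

KKO

The inverse of 25 mod 26 is 25, since 25·25=625≡1. Apply D(y)=25·(y−14) mod 26:
E(4): 25·(4−14)=-250≡10 → K
E(4): 25·(4−14)=-250≡10 → K
A(0): 25·(0−14)=-350≡14 → O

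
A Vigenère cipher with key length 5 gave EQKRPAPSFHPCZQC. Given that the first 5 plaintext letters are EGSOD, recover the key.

Subtract each crib letter from the matching ciphertext letter (mod 26):
E(4)−E(4)=0 → A
Q(16)−G(6)=10 → K
K(10)−S(18)=-8≡18 → S
R(17)−O(14)=3 → D
P(15)−D(3)=12 → M

AKSDM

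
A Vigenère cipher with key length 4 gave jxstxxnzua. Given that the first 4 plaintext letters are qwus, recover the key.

Subtract each crib letter from the matching ciphertext letter (mod 26):
j(9)−q(16)=-7≡19 → t
x(23)−w(22)=1 → b
s(18)−u(20)=-2≡24 → y
t(19)−s(18)=1 → b

tbyb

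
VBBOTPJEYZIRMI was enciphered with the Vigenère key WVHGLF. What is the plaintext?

Repeat the key across the ciphertext: WVHGLFWVHGLFWV
V(21)−W(22): -1≡25 → Z
B(1)−V(21): -20≡6 → G
B(1)−H(7): -6≡20 → U
O(14)−G(6): 8 → I
T(19)−L(11): 8 → I
P(15)−F(5): 10 → K
J(9)−W(22): -13≡13 → N
E(4)−V(21): -17≡9 → J
Y(24)−H(7): 17 → R
Z(25)−G(6): 19 → T
I(8)−L(11): -3≡23 → X
R(17)−F(5): 12 → M
M(12)−W(22): -10≡16 → Q
I(8)−V(21): -13≡13 → N

ZGUIIKNJRTXMQN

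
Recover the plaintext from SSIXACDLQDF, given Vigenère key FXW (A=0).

NVMSDGYOUYI

Repeat the key across the ciphertext: FXWFXWFXWFX
S(18)−F(5): 13 → N
S(18)−X(23): -5≡21 → V
I(8)−W(22): -14≡12 → M
X(23)−F(5): 18 → S
A(0)−X(23): -23≡3 → D
C(2)−W(22): -20≡6 → G
D(3)−F(5): -2≡24 → Y
L(11)−X(23): -12≡14 → O
Q(16)−W(22): -6≡20 → U
D(3)−F(5): -2≡24 → Y
F(5)−X(23): -18≡8 → I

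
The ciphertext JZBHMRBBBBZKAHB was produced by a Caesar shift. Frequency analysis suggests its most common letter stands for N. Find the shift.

The most frequent ciphertext letter is B (appears 6 times).
B is position 1; N is position 13.
Shift = -12≡14.

14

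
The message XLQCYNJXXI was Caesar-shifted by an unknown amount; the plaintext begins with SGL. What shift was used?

5

From the crib: X(23)−S(18)=5, so the shift is 5.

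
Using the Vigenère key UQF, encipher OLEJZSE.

Repeat the key across the message: UQFUQFU
O(14)+U(20): 34≡8 → I
L(11)+Q(16): 27≡1 → B
E(4)+F(5): 9 → J
J(9)+U(20): 29≡3 → D
Z(25)+Q(16): 41≡15 → P
S(18)+F(5): 23 → X
E(4)+U(20): 24 → Y

IBJDPXY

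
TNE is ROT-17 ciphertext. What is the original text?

T(19): 19−17=2 → C
N(13): 13−17=-4≡22 → W
E(4): 4−17=-13≡13 → N

CWN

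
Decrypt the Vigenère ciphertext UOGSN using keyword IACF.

MOENF

Repeat the key across the ciphertext: IACFI
U(20)−I(8): 12 → M
O(14)−A(0): 14 → O
G(6)−C(2): 4 → E
S(18)−F(5): 13 → N
N(13)−I(8): 5 → F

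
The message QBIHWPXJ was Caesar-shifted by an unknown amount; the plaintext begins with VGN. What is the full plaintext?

From the crib: Q(16)−V(21)=-5≡21, so the shift is 21.
Subtract 21 from each ciphertext letter:
Q(16): 16−21=-5≡21 → V
B(1): 1−21=-20≡6 → G
I(8): 8−21=-13≡13 → N
H(7): 7−21=-14≡12 → M
W(22): 22−21=1 → B
P(15): 15−21=-6≡20 → U
X(23): 23−21=2 → C
J(9): 9−21=-12≡14 → O

VGNMBUCO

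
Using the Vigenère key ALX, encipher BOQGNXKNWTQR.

Repeat the key across the message: ALXALXALXALX
B(1)+A(0): 1 → B
O(14)+L(11): 25 → Z
Q(16)+X(23): 39≡13 → N
G(6)+A(0): 6 → G
N(13)+L(11): 24 → Y
X(23)+X(23): 46≡20 → U
K(10)+A(0): 10 → K
N(13)+L(11): 24 → Y
W(22)+X(23): 45≡19 → T
T(19)+A(0): 19 → T
Q(16)+L(11): 27≡1 → B
R(17)+X(23): 40≡14 → O

BZNGYUKYTTBO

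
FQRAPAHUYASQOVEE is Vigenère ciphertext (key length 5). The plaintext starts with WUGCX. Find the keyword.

JWLYS

Subtract each crib letter from the matching ciphertext letter (mod 26):
F(5)−W(22)=-17≡9 → J
Q(16)−U(20)=-4≡22 → W
R(17)−G(6)=11 → L
A(0)−C(2)=-2≡24 → Y
P(15)−X(23)=-8≡18 → S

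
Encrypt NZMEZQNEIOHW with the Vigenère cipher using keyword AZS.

Repeat the key across the message: AZSAZSAZSAZS
N(13)+A(0): 13 → N
Z(25)+Z(25): 50≡24 → Y
M(12)+S(18): 30≡4 → E
E(4)+A(0): 4 → E
Z(25)+Z(25): 50≡24 → Y
Q(16)+S(18): 34≡8 → I
N(13)+A(0): 13 → N
E(4)+Z(25): 29≡3 → D
I(8)+S(18): 26≡0 → A
O(14)+A(0): 14 → O
H(7)+Z(25): 32≡6 → G
W(22)+S(18): 40≡14 → O

NYEEYINDAOGO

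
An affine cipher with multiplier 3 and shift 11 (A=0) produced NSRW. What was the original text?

SLCV

The inverse of 3 mod 26 is 9, since 3·9=27≡1. Apply D(y)=9·(y−11) mod 26:
N(13): 9·(13−11)=18 → S
S(18): 9·(18−11)=63≡11 → L
R(17): 9·(17−11)=54≡2 → C
W(22): 9·(22−11)=99≡21 → V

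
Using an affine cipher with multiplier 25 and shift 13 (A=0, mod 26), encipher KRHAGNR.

K(10): 25·10+13=263≡3 → D
R(17): 25·17+13=438≡22 → W
H(7): 25·7+13=188≡6 → G
A(0): 25·0+13=13 → N
G(6): 25·6+13=163≡7 → H
N(13): 25·13+13=338≡0 → A
R(17): 25·17+13=438≡22 → W

DWGNHAW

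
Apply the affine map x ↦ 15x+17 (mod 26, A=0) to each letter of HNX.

H(7): 15·7+17=122≡18 → S
N(13): 15·13+17=212≡4 → E
X(23): 15·23+17=362≡24 → Y

SEY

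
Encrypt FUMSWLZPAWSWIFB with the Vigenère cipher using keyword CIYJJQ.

Repeat the key across the message: CIYJJQCIYJJQCIY
F(5)+C(2): 7 → H
U(20)+I(8): 28≡2 → C
M(12)+Y(24): 36≡10 → K
S(18)+J(9): 27≡1 → B
W(22)+J(9): 31≡5 → F
L(11)+Q(16): 27≡1 → B
Z(25)+C(2): 27≡1 → B
P(15)+I(8): 23 → X
A(0)+Y(24): 24 → Y
W(22)+J(9): 31≡5 → F
S(18)+J(9): 27≡1 → B
W(22)+Q(16): 38≡12 → M
I(8)+C(2): 10 → K
F(5)+I(8): 13 → N
B(1)+Y(24): 25 → Z

HCKBFBBXYFBMKNZ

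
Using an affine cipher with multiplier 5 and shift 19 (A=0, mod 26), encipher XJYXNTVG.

X(23): 5·23+19=134≡4 → E
J(9): 5·9+19=64≡12 → M
Y(24): 5·24+19=139≡9 → J
X(23): 5·23+19=134≡4 → E
N(13): 5·13+19=84≡6 → G
T(19): 5·19+19=114≡10 → K
V(21): 5·21+19=124≡20 → U
G(6): 5·6+19=49≡23 → X

EMJEGKUX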